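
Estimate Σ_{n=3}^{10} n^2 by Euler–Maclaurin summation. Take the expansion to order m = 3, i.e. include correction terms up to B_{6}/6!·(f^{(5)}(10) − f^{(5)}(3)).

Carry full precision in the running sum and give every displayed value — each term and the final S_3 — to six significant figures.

S_3 ≈ 380.000

Integral: ∫_3^10 x^2 dx = 324.333.
Endpoint term: (f(3) + f(10))/2 = (9.00000 + 100.000)/2 = 54.5000.
So far: 378.833.
Order-1 term: 1/12 · (20.0000 − 6.00000) = 1.16667.
After k=1: 380.000.
Order-2 term: −1/720 · (0.00000 − 0.00000) = 0.00000.
After k=2: 380.000.
Order-3 term: 1/30240 · (0.00000 − 0.00000) = 0.00000.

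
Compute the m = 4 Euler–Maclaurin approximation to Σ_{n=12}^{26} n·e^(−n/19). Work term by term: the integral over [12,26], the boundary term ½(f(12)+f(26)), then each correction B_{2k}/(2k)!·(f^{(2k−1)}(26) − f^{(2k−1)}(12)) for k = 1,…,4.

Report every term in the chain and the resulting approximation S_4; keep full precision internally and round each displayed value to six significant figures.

S_4 ≈ 102.072

Integral: ∫_12^26 x·e^(−x/19) dx = 95.5969.
Endpoint term: (f(12) + f(26))/2 = (6.38102 + 6.61722)/2 = 6.49912.
Integral + boundary = 102.096.
k=1: B_{2}/(2)! × [f^{(1)}(26) − f^{(1)}(12)] = 1/12 × (-0.0937663 − 0.195908) = -0.0241396.
Partial sum through k=1: 102.072.
k=2: B_{4}/(4)! × [f^{(3)}(26) − f^{(3)}(12)] = −1/720 × (0.00115028 − 0.00348867) = 3.24777e-06.
Partial sum through k=2: 102.072.
k=3: B_{6}/(6)! × [f^{(5)}(26) − f^{(5)}(12)] = 1/30240 × (7.09224e-06 − 1.78246e-05) = -3.54905e-10.
Partial sum through k=3: 102.072.
k=4: B_{8}/(8)! × [f^{(7)}(26) − f^{(7)}(12)] = −1/1209600 × (3.04657e-08 − 7.19812e-08) = 3.43217e-14.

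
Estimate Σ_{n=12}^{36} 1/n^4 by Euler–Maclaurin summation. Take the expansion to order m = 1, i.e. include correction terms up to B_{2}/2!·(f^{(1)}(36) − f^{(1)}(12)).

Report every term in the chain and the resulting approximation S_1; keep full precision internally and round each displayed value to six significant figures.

S_1 ≈ 0.000211501

The integral term ∫_12^36 1/x^4 dx = 0.000185757.
Boundary: ½(f(12) + f(36)) = ½(4.82253e-05 + 5.95374e-07) = 2.44103e-05.
Running total after boundary: 0.000210167.
k=1: B_{2}/(2)! × [f^{(1)}(36) − f^{(1)}(12)] = 1/12 × (-6.61527e-08 − (-1.60751e-05)) = 1.33408e-06.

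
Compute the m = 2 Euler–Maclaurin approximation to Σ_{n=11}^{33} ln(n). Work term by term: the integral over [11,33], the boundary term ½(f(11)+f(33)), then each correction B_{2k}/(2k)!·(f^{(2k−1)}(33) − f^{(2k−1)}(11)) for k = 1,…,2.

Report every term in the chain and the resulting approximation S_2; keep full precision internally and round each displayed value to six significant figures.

S_2 ≈ 69.9501

The integral term ∫_11^33 ln(x) dx = 67.0079.
½[f(11) + f(33)] = ½[2.39790 + 3.49651] = 2.94720.
Running total after boundary: 69.9551.
Order-1 term: 1/12 · (0.0303030 − 0.0909091) = -0.00505051.
Running total after k=1: 69.9501.
Order-2 term: −1/720 · (5.56529e-05 − 0.00150263) = 2.00969e-06.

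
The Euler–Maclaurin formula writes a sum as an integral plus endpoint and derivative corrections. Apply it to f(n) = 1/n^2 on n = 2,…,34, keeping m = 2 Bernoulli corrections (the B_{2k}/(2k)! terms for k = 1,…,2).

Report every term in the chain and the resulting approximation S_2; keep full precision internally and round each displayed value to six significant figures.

Integral: ∫_2^34 1/x^2 dx = 0.470588.
½[f(2) + f(34)] = ½[0.250000 + 0.000865052] = 0.125433.
So far: 0.596021.
k=1: B_{2}/(2)! × [f^{(1)}(34) − f^{(1)}(2)] = 1/12 × (-5.08854e-05 − (-0.250000)) = 0.0208291.
Partial sum through k=1: 0.616850.
k=2: B_{4}/(4)! × [f^{(3)}(34) − f^{(3)}(2)] = −1/720 × (-5.28222e-07 − (-0.750000)) = -0.00104167.

S_2 ≈ 0.615808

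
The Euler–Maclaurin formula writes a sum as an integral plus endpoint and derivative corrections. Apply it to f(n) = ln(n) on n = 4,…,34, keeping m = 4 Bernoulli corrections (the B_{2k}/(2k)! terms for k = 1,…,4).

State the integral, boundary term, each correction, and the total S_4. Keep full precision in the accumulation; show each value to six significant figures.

∫_4^34 ln(x) dx evaluates to 84.3511.
Endpoint term: (f(4) + f(34))/2 = (1.38629 + 3.52636)/2 = 2.45633.
Running total after boundary: 86.8074.
Correction k=1: B_{2}/2! · (f^{(1)}(34) − f^{(1)}(4)) = 1/12 · (0.0294118 − 0.250000) = -0.0183824.
Running total after k=1: 86.7890.
Correction k=2: B_{4}/4! · (f^{(3)}(34) − f^{(3)}(4)) = −1/720 · (5.08854e-05 − 0.0312500) = 4.33321e-05.
Running total after k=2: 86.7891.
Correction k=3: B_{6}/6! · (f^{(5)}(34) − f^{(5)}(4)) = 1/30240 · (5.28222e-07 − 0.0234375) = -7.75032e-07.
Running total after k=3: 86.7891.
Correction k=4: B_{8}/8! · (f^{(7)}(34) − f^{(7)}(4)) = −1/1209600 · (1.37082e-08 − 0.0439453) = 3.63304e-08.

S_4 ≈ 86.7891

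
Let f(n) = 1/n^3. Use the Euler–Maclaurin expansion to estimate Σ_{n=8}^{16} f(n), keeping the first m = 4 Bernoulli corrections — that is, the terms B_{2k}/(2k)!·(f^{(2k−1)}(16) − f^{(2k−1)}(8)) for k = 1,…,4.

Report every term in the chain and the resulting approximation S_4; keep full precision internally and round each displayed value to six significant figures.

S_4 ≈ 0.00701492

Integral: ∫_8^16 1/x^3 dx = 0.00585938.
Boundary: ½(f(8) + f(16)) = ½(0.00195312 + 0.000244141) = 0.00109863.
Integral + boundary = 0.00695801.
Correction k=1: B_{2}/2! · (f^{(1)}(16) − f^{(1)}(8)) = 1/12 · (-4.57764e-05 − (-0.000732422)) = 5.72205e-05.
Running total after k=1: 0.00701523.
Correction k=2: B_{4}/4! · (f^{(3)}(16) − f^{(3)}(8)) = −1/720 · (-3.57628e-06 − (-0.000228882)) = -3.12924e-07.
Running total after k=2: 0.00701492.
Correction k=3: B_{6}/6! · (f^{(5)}(16) − f^{(5)}(8)) = 1/30240 · (-5.86733e-07 − (-0.000150204)) = 4.94765e-09.
Running total after k=3: 0.00701492.
Correction k=4: B_{8}/8! · (f^{(7)}(16) − f^{(7)}(8)) = −1/1209600 · (-1.65019e-07 − (-0.000168979)) = -1.39562e-10.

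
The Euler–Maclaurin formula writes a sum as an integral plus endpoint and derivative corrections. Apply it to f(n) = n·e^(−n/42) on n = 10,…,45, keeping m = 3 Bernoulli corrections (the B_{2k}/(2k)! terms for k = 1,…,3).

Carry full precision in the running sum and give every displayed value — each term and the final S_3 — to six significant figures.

S_3 ≈ 481.302

The integral term ∫_10^45 x·e^(−x/42) dx = 469.707.
Boundary: ½(f(10) + f(45)) = ½(7.88128 + 15.4133) = 11.6473.
Integral + boundary = 481.354.
k=1: B_{2}/(2)! × [f^{(1)}(45) − f^{(1)}(10)] = 1/12 × (-0.0244656 − 0.600478) = -0.0520787.
After k=1: 481.302.
k=2: B_{4}/(4)! × [f^{(3)}(45) − f^{(3)}(10)] = −1/720 × (0.000374474 − 0.00123398) = 1.19375e-06.
After k=2: 481.302.
k=3: B_{6}/(6)! × [f^{(5)}(45) − f^{(5)}(10)] = 1/30240 × (4.32436e-07 − 1.20609e-06) = -2.55838e-11.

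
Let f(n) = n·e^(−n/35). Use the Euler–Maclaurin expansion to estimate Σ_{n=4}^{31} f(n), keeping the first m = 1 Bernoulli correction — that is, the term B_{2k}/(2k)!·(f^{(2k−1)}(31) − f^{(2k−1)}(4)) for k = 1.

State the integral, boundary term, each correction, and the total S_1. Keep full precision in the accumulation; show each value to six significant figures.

∫_4^31 x·e^(−x/35) dx evaluates to 264.895.
Boundary: ½(f(4) + f(31)) = ½(3.56801 + 12.7850) = 8.17651.
So far: 273.072.
k=1: B_{2}/(2)! × [f^{(1)}(31) − f^{(1)}(4)] = 1/12 × (0.0471337 − 0.790060) = -0.0619105.

S_1 ≈ 273.010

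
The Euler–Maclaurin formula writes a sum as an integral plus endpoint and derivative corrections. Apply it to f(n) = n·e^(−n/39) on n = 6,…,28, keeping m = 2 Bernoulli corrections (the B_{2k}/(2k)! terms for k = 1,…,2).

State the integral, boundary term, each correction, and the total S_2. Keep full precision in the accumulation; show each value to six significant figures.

∫_6^28 x·e^(−x/39) dx evaluates to 230.249.
Endpoint term: (f(6) + f(28))/2 = (5.14442 + 13.6570)/2 = 9.40074.
So far: 239.649.
Correction k=1: B_{2}/2! · (f^{(1)}(28) − f^{(1)}(6)) = 1/12 · (0.137571 − 0.725496) = -0.0489937.
Running total after k=1: 239.600.
Correction k=2: B_{4}/4! · (f^{(3)}(28) − f^{(3)}(6)) = −1/720 · (0.000731804 − 0.00160441) = 1.21195e-06.

S_2 ≈ 239.600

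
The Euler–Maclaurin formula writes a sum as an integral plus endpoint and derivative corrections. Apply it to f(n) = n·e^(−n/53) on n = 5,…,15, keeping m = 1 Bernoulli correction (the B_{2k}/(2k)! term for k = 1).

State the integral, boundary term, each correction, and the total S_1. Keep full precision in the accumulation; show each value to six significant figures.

∫_5^15 x·e^(−x/53) dx evaluates to 81.6250.
½[f(5) + f(15)] = ½[4.54987 + 11.3026] = 7.92623.
Integral + boundary = 89.5512.
k=1: B_{2}/(2)! × [f^{(1)}(15) − f^{(1)}(5)] = 1/12 × (0.540249 − 0.824127) = -0.0236565.

S_1 ≈ 89.5275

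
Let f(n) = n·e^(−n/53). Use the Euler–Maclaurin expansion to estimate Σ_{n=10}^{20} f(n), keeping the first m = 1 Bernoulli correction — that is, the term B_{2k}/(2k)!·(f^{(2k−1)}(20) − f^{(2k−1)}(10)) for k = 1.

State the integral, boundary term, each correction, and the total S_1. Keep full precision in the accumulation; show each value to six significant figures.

The integral term ∫_10^20 x·e^(−x/53) dx = 112.008.
Endpoint term: (f(10) + f(20))/2 = (8.28052 + 13.7134)/2 = 10.9970.
Running total after boundary: 123.005.
k=1: B_{2}/(2)! × [f^{(1)}(20) − f^{(1)}(10)] = 1/12 × (0.426927 − 0.671816) = -0.0204074.

S_1 ≈ 122.984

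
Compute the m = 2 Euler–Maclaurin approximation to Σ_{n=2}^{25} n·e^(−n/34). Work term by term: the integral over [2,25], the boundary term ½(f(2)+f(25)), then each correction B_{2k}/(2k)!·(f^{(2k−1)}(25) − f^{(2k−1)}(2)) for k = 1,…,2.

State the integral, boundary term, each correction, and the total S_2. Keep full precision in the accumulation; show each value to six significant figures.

Integral: ∫_2^25 x·e^(−x/34) dx = 192.472.
Endpoint term: (f(2) + f(25))/2 = (1.88575 + 11.9841)/2 = 6.93493.
So far: 199.407.
k=1: B_{2}/(2)! × [f^{(1)}(25) − f^{(1)}(2)] = 1/12 × (0.126891 − 0.887410) = -0.0633766.
After k=1: 199.343.
k=2: B_{4}/(4)! × [f^{(3)}(25) − f^{(3)}(2)] = −1/720 × (0.000939117 − 0.00239892) = 2.02751e-06.

S_2 ≈ 199.343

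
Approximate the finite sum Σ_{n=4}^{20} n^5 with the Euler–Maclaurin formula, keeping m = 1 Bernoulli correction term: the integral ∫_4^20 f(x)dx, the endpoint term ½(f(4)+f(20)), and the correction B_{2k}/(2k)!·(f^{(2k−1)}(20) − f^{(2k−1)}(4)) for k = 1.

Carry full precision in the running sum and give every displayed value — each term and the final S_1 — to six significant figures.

S_1 ≈ 1.23331e+07

The integral term ∫_4^20 x^5 dx = 1.06660e+07.
½[f(4) + f(20)] = ½[1024.00 + 3.20000e+06] = 1.60051e+06.
So far: 1.22665e+07.
Order-1 term: 1/12 · (800000 − 1280.00) = 66560.0.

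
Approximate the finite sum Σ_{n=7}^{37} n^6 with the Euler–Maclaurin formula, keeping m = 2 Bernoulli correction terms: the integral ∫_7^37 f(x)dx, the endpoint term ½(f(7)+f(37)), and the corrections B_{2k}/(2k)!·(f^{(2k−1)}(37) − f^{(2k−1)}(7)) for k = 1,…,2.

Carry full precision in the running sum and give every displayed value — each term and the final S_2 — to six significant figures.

S_2 ≈ 1.48792e+10

Integral: ∫_7^37 x^6 dx = 1.35616e+10.
½[f(7) + f(37)] = ½[117649 + 2.56573e+09] = 1.28292e+09.
So far: 1.48445e+10.
Correction k=1: B_{2}/2! · (f^{(1)}(37) − f^{(1)}(7)) = 1/12 · (4.16064e+08 − 100842) = 3.46636e+07.
Running total after k=1: 1.48792e+10.
Correction k=2: B_{4}/4! · (f^{(3)}(37) − f^{(3)}(7)) = −1/720 · (6.07836e+06 − 41160.0) = -8385.00.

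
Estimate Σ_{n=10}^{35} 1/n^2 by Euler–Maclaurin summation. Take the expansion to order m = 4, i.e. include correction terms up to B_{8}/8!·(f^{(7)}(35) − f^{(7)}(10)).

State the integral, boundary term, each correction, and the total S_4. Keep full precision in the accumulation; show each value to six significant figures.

∫_10^35 1/x^2 dx evaluates to 0.0714286.
Boundary: ½(f(10) + f(35)) = ½(0.0100000 + 0.000816327) = 0.00540816.
Running total after boundary: 0.0768367.
Correction k=1: B_{2}/2! · (f^{(1)}(35) − f^{(1)}(10)) = 1/12 · (-4.66472e-05 − (-0.00200000)) = 0.000162779.
Running total after k=1: 0.0769995.
Correction k=2: B_{4}/4! · (f^{(3)}(35) − f^{(3)}(10)) = −1/720 · (-4.56952e-07 − (-0.000240000)) = -3.32699e-07.
Running total after k=2: 0.0769992.
Correction k=3: B_{6}/6! · (f^{(5)}(35) − f^{(5)}(10)) = 1/30240 · (-1.11907e-08 − (-7.20000e-05)) = 2.38058e-09.
Running total after k=3: 0.0769992.
Correction k=4: B_{8}/8! · (f^{(7)}(35) − f^{(7)}(10)) = −1/1209600 · (-5.11574e-10 − (-4.03200e-05)) = -3.33329e-11.

S_4 ≈ 0.0769992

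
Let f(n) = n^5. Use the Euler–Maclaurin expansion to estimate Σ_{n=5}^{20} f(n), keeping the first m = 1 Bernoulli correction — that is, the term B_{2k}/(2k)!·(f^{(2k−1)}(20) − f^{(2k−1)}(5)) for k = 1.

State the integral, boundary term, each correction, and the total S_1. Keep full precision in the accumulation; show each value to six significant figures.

∫_5^20 x^5 dx evaluates to 1.06641e+07.
Endpoint term: (f(5) + f(20))/2 = (3125.00 + 3.20000e+06)/2 = 1.60156e+06.
Integral + boundary = 1.22656e+07.
k=1: B_{2}/(2)! × [f^{(1)}(20) − f^{(1)}(5)] = 1/12 × (800000 − 3125.00) = 66406.2.

S_1 ≈ 1.23320e+07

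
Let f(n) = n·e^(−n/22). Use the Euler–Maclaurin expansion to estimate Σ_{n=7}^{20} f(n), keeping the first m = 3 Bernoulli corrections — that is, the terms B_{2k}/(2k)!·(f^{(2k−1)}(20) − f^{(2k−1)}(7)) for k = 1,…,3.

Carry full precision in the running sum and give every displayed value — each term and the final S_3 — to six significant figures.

S_3 ≈ 98.3923

The integral term ∫_7^20 x·e^(−x/22) dx = 91.8555.
Boundary: ½(f(7) + f(20)) = ½(5.09229 + 8.05781) = 6.57505.
So far: 98.4306.
Order-1 term: 1/12 · (0.0366264 − 0.496003) = -0.0382814.
Partial sum through k=1: 98.3923.
Order-2 term: −1/720 · (0.00174051 − 0.00403088) = 3.18106e-06.
Partial sum through k=2: 98.3923.
Order-3 term: 1/30240 · (7.03584e-06 − 1.45392e-05) = -2.48126e-10.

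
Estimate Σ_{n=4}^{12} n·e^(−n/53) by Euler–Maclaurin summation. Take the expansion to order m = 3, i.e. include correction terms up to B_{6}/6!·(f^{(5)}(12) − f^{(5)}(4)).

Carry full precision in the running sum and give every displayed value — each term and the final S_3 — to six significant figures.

Integral: ∫_4^12 x·e^(−x/53) dx = 54.3930.
Endpoint term: (f(4) + f(12))/2 = (3.70922 + 9.56864)/2 = 6.63893.
So far: 61.0319.
k=1: B_{2}/(2)! × [f^{(1)}(12) − f^{(1)}(4)] = 1/12 × (0.616847 − 0.857321) = -0.0200395.
After k=1: 61.0119.
k=2: B_{4}/(4)! × [f^{(3)}(12) − f^{(3)}(4)] = −1/720 × (0.000787334 − 0.000965444) = 2.47375e-07.
After k=2: 61.0119.
k=3: B_{6}/(6)! × [f^{(5)}(12) − f^{(5)}(4)] = 1/30240 × (4.82403e-07 − 5.78741e-07) = -3.18577e-12.

S_3 ≈ 61.0119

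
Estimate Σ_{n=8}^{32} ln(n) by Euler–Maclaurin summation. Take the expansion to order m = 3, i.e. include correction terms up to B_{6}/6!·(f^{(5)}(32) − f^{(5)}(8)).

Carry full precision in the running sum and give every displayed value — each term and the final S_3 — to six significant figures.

S_3 ≈ 73.0328

The integral term ∫_8^32 ln(x) dx = 70.2680.
½[f(8) + f(32)] = ½[2.07944 + 3.46574] = 2.77259.
Integral + boundary = 73.0406.
Order-1 term: 1/12 · (0.0312500 − 0.125000) = -0.00781250.
After k=1: 73.0328.
Order-2 term: −1/720 · (6.10352e-05 − 0.00390625) = 5.34058e-06.
After k=2: 73.0328.
Order-3 term: 1/30240 · (7.15256e-07 − 0.000732422) = -2.41966e-08.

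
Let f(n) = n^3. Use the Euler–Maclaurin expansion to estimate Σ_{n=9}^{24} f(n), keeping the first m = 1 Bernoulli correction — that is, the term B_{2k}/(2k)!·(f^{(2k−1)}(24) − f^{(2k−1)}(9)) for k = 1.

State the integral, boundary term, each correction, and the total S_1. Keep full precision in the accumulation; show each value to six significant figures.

S_1 ≈ 88704.0

∫_9^24 x^3 dx evaluates to 81303.8.
½[f(9) + f(24)] = ½[729.000 + 13824.0] = 7276.50.
So far: 88580.2.
k=1: B_{2}/(2)! × [f^{(1)}(24) − f^{(1)}(9)] = 1/12 × (1728.00 − 243.000) = 123.750.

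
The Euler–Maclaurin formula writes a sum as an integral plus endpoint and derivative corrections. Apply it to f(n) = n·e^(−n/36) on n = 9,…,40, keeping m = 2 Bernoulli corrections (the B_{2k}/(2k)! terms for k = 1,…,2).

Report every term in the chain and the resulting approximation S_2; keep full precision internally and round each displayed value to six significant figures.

Integral: ∫_9^40 x·e^(−x/36) dx = 360.985.
½[f(9) + f(40)] = ½[7.00921 + 13.1677] = 10.0885.
So far: 371.074.
Order-1 term: 1/12 · (-0.0365770 − 0.584101) = -0.0517231.
After k=1: 371.022.
Order-2 term: −1/720 · (0.000479791 − 0.00165255) = 1.62883e-06.

S_2 ≈ 371.022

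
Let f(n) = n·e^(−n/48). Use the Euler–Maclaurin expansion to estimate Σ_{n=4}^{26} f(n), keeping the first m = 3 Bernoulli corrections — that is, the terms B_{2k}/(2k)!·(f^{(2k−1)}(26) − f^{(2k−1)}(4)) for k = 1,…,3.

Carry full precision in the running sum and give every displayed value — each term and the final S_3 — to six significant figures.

S_3 ≈ 239.311

Integral: ∫_4^26 x·e^(−x/48) dx = 229.956.
Endpoint term: (f(4) + f(26))/2 = (3.68018 + 15.1262)/2 = 9.40320.
Running total after boundary: 239.359.
Correction k=1: B_{2}/2! · (f^{(1)}(26) − f^{(1)}(4)) = 1/12 · (0.266648 − 0.843374) = -0.0480605.
Running total after k=1: 239.311.
Correction k=2: B_{4}/4! · (f^{(3)}(26) − f^{(3)}(4)) = −1/720 · (0.000620748 − 0.00116470) = 7.55485e-07.
Running total after k=2: 239.311.
Correction k=3: B_{6}/6! · (f^{(5)}(26) − f^{(5)}(4)) = 1/30240 · (4.88613e-07 − 8.52147e-07) = -1.20216e-11.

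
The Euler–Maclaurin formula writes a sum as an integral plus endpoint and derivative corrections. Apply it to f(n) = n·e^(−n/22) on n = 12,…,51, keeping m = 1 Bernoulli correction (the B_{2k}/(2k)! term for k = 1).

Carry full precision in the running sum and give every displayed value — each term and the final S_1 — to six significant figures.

Integral: ∫_12^51 x·e^(−x/22) dx = 275.410.
Boundary: ½(f(12) + f(51)) = ½(6.95494 + 5.02107) = 5.98801.
Running total after boundary: 281.398.
Correction k=1: B_{2}/2! · (f^{(1)}(51) − f^{(1)}(12)) = 1/12 · (-0.129778 − 0.263445) = -0.0327686.

S_1 ≈ 281.365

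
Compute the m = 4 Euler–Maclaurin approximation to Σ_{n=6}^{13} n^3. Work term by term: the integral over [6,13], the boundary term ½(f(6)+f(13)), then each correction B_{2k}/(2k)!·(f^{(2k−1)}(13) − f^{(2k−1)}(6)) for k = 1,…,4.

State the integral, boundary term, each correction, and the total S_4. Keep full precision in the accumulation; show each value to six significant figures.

S_4 ≈ 8056.00

Integral: ∫_6^13 x^3 dx = 6816.25.
Boundary: ½(f(6) + f(13)) = ½(216.000 + 2197.00) = 1206.50.
Integral + boundary = 8022.75.
Order-1 term: 1/12 · (507.000 − 108.000) = 33.2500.
Running total after k=1: 8056.00.
Order-2 term: −1/720 · (6.00000 − 6.00000) = 0.00000.
Running total after k=2: 8056.00.
Order-3 term: 1/30240 · (0.00000 − 0.00000) = 0.00000.
Running total after k=3: 8056.00.
Order-4 term: −1/1209600 · (0.00000 − 0.00000) = 0.00000.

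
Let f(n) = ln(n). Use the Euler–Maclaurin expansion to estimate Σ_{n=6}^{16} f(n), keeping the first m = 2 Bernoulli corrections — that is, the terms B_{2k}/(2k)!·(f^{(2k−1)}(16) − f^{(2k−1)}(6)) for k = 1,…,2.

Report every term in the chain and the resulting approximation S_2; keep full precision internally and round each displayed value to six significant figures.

S_2 ≈ 25.8844

Integral: ∫_6^16 ln(x) dx = 23.6109.
½[f(6) + f(16)] = ½[1.79176 + 2.77259] = 2.28217.
Integral + boundary = 25.8930.
k=1: B_{2}/(2)! × [f^{(1)}(16) − f^{(1)}(6)] = 1/12 × (0.0625000 − 0.166667) = -0.00868056.
Partial sum through k=1: 25.8844.
k=2: B_{4}/(4)! × [f^{(3)}(16) − f^{(3)}(6)] = −1/720 × (0.000488281 − 0.00925926) = 1.21819e-05.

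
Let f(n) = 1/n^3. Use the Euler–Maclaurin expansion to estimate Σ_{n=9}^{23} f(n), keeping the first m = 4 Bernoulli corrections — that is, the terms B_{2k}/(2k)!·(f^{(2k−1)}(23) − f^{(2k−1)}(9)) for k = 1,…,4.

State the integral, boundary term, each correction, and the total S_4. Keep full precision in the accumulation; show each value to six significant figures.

S_4 ≈ 0.00599168

∫_9^23 1/x^3 dx evaluates to 0.00522766.
½[f(9) + f(23)] = ½[0.00137174 + 8.21895e-05] = 0.000726966.
Integral + boundary = 0.00595463.
Order-1 term: 1/12 · (-1.07204e-05 − (-0.000457247)) = 3.72106e-05.
Partial sum through k=1: 0.00599184.
Order-2 term: −1/720 · (-4.05307e-07 − (-0.000112901)) = -1.56243e-07.
Partial sum through k=2: 0.00599168.
Order-3 term: 1/30240 · (-3.21794e-08 − (-5.85410e-05)) = 1.93482e-09.
Partial sum through k=3: 0.00599168.
Order-4 term: −1/1209600 · (-4.37980e-09 − (-5.20365e-05)) = -4.30160e-11.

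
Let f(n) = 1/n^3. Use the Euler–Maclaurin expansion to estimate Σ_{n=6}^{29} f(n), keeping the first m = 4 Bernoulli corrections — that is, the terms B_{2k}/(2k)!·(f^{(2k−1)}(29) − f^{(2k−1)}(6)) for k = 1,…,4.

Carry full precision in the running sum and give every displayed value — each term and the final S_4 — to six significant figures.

The integral term ∫_6^29 1/x^3 dx = 0.0132944.
½[f(6) + f(29)] = ½[0.00462963 + 4.10021e-05] = 0.00233532.
Running total after boundary: 0.0156297.
Correction k=1: B_{2}/2! · (f^{(1)}(29) − f^{(1)}(6)) = 1/12 · (-4.24160e-06 − (-0.00231481)) = 0.000192548.
Running total after k=1: 0.0158222.
Correction k=2: B_{4}/4! · (f^{(3)}(29) − f^{(3)}(6)) = −1/720 · (-1.00870e-07 − (-0.00128601)) = -1.78598e-06.
Running total after k=2: 0.0158204.
Correction k=3: B_{6}/6! · (f^{(5)}(29) − f^{(5)}(6)) = 1/30240 · (-5.03752e-09 − (-0.00150034)) = 4.96143e-08.
Running total after k=3: 0.0158205.
Correction k=4: B_{8}/8! · (f^{(7)}(29) − f^{(7)}(6)) = −1/1209600 · (-4.31274e-10 − (-0.00300069)) = -2.48073e-09.

S_4 ≈ 0.0158205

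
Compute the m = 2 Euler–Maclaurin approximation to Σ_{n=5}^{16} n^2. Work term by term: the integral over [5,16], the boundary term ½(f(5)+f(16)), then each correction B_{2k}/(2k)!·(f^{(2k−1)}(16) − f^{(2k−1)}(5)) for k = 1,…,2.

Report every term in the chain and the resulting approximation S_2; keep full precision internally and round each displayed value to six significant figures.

S_2 ≈ 1466.00

The integral term ∫_5^16 x^2 dx = 1323.67.
Boundary: ½(f(5) + f(16)) = ½(25.0000 + 256.000) = 140.500.
Integral + boundary = 1464.17.
Order-1 term: 1/12 · (32.0000 − 10.0000) = 1.83333.
Partial sum through k=1: 1466.00.
Order-2 term: −1/720 · (0.00000 − 0.00000) = 0.00000.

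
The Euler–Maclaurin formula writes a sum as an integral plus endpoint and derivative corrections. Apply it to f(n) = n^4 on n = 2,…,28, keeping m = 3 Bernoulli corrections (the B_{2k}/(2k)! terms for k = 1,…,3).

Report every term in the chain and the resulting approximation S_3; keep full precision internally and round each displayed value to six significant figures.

Integral: ∫_2^28 x^4 dx = 3.44207e+06.
½[f(2) + f(28)] = ½[16.0000 + 614656] = 307336.
Running total after boundary: 3.74940e+06.
Order-1 term: 1/12 · (87808.0 − 32.0000) = 7314.67.
After k=1: 3.75672e+06.
Order-2 term: −1/720 · (672.000 − 48.0000) = -0.866667.
After k=2: 3.75672e+06.
Order-3 term: 1/30240 · (0.00000 − 0.00000) = 0.00000.

S_3 ≈ 3.75672e+06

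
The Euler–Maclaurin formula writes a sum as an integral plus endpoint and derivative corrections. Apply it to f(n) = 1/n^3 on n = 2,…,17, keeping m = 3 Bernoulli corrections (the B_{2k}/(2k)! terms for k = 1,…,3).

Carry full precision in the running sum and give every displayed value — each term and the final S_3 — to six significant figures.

The integral term ∫_2^17 1/x^3 dx = 0.123270.
Endpoint term: (f(2) + f(17))/2 = (0.125000 + 0.000203542)/2 = 0.0626018.
Running total after boundary: 0.185872.
Correction k=1: B_{2}/2! · (f^{(1)}(17) − f^{(1)}(2)) = 1/12 · (-3.59191e-05 − (-0.187500)) = 0.0156220.
Running total after k=1: 0.201494.
Correction k=2: B_{4}/4! · (f^{(3)}(17) − f^{(3)}(2)) = −1/720 · (-2.48575e-06 − (-0.937500)) = -0.00130208.
Running total after k=2: 0.200192.
Correction k=3: B_{6}/6! · (f^{(5)}(17) − f^{(5)}(2)) = 1/30240 · (-3.61251e-07 − (-9.84375)) = 0.000325521.

S_3 ≈ 0.200517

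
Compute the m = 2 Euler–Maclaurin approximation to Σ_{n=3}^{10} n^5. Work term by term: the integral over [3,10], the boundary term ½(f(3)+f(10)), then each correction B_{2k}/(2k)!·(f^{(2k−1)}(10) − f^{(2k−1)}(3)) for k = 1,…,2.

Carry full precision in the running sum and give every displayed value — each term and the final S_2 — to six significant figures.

S_2 ≈ 220792

The integral term ∫_3^10 x^5 dx = 166545.
½[f(3) + f(10)] = ½[243.000 + 100000] = 50121.5.
So far: 216667.
Order-1 term: 1/12 · (50000.0 − 405.000) = 4132.92.
Partial sum through k=1: 220800.
Order-2 term: −1/720 · (6000.00 − 540.000) = -7.58333.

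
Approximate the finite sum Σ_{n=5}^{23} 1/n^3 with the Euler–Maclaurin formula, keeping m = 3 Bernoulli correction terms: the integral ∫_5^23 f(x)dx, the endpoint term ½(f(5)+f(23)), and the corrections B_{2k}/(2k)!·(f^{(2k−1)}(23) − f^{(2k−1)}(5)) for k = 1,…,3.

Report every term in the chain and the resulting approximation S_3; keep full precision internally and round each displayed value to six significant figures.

∫_5^23 1/x^3 dx evaluates to 0.0190548.
Endpoint term: (f(5) + f(23))/2 = (0.00800000 + 8.21895e-05)/2 = 0.00404109.
Running total after boundary: 0.0230959.
Order-1 term: 1/12 · (-1.07204e-05 − (-0.00480000)) = 0.000399107.
Partial sum through k=1: 0.0234950.
Order-2 term: −1/720 · (-4.05307e-07 − (-0.00384000)) = -5.33277e-06.
Partial sum through k=2: 0.0234897.
Order-3 term: 1/30240 · (-3.21794e-08 − (-0.00645120)) = 2.13332e-07.

S_3 ≈ 0.0234899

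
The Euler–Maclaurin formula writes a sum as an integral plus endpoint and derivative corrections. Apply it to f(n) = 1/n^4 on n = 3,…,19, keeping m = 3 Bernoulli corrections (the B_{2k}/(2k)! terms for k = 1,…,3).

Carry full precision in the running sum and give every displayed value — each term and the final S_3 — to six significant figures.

The integral term ∫_3^19 1/x^4 dx = 0.0122971.
Boundary: ½(f(3) + f(19)) = ½(0.0123457 + 7.67336e-06) = 0.00617668.
So far: 0.0184738.
Order-1 term: 1/12 · (-1.61544e-06 − (-0.0164609)) = 0.00137161.
After k=1: 0.0198454.
Order-2 term: −1/720 · (-1.34247e-07 − (-0.0548697)) = -7.62077e-05.
After k=2: 0.0197692.
Order-3 term: 1/30240 · (-2.08251e-08 − (-0.341411)) = 1.12901e-05.

S_3 ≈ 0.0197804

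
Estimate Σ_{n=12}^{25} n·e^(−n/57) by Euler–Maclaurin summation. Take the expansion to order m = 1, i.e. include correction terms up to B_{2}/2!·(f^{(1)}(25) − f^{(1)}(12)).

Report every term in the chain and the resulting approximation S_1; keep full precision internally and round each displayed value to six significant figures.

S_1 ≈ 184.796

The integral term ∫_12^25 x·e^(−x/57) dx = 171.896.
½[f(12) + f(25)] = ½[9.72189 + 16.1235] = 12.9227.
Integral + boundary = 184.819.
Order-1 term: 1/12 · (0.362072 − 0.639598) = -0.0231272.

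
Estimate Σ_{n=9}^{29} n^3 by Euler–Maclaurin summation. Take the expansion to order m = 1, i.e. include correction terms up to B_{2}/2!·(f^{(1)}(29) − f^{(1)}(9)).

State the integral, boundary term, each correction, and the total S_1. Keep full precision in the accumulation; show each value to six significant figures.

Integral: ∫_9^29 x^3 dx = 175180.
½[f(9) + f(29)] = ½[729.000 + 24389.0] = 12559.0.
Running total after boundary: 187739.
k=1: B_{2}/(2)! × [f^{(1)}(29) − f^{(1)}(9)] = 1/12 × (2523.00 − 243.000) = 190.000.

S_1 ≈ 187929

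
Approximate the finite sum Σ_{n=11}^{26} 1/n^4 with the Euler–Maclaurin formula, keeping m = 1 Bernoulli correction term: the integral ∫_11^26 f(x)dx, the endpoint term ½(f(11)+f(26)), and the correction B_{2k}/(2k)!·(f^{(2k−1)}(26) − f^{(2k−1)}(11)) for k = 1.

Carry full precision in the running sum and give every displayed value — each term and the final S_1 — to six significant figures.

S_1 ≈ 0.000268760

∫_11^26 1/x^4 dx evaluates to 0.000231473.
Endpoint term: (f(11) + f(26))/2 = (6.83013e-05 + 2.18830e-06)/2 = 3.52448e-05.
Integral + boundary = 0.000266718.
Order-1 term: 1/12 · (-3.36661e-07 − (-2.48369e-05)) = 2.04168e-06.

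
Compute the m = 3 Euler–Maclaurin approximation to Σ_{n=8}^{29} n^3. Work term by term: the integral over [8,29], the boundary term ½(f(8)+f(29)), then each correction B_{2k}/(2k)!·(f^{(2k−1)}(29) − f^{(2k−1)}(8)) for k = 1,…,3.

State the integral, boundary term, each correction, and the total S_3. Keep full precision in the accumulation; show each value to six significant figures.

S_3 ≈ 188441

The integral term ∫_8^29 x^3 dx = 175796.
Boundary: ½(f(8) + f(29)) = ½(512.000 + 24389.0) = 12450.5.
Integral + boundary = 188247.
Correction k=1: B_{2}/2! · (f^{(1)}(29) − f^{(1)}(8)) = 1/12 · (2523.00 − 192.000) = 194.250.
After k=1: 188441.
Correction k=2: B_{4}/4! · (f^{(3)}(29) − f^{(3)}(8)) = −1/720 · (6.00000 − 6.00000) = 0.00000.
After k=2: 188441.
Correction k=3: B_{6}/6! · (f^{(5)}(29) − f^{(5)}(8)) = 1/30240 · (0.00000 − 0.00000) = 0.00000.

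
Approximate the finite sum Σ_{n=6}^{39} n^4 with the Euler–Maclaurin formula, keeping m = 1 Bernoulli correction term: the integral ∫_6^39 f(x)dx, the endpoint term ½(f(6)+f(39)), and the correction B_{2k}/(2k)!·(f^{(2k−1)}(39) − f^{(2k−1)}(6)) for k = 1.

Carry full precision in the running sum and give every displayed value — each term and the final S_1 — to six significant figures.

Integral: ∫_6^39 x^4 dx = 1.80433e+07.
½[f(6) + f(39)] = ½[1296.00 + 2.31344e+06] = 1.15737e+06.
So far: 1.92007e+07.
Order-1 term: 1/12 · (237276 − 864.000) = 19701.0.

S_1 ≈ 1.92204e+07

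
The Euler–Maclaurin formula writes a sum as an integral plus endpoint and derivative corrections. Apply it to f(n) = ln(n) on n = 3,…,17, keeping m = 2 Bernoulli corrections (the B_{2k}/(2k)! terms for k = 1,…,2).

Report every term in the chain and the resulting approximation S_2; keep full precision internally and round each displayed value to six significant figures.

S_2 ≈ 32.8119

∫_3^17 ln(x) dx evaluates to 30.8688.
½[f(3) + f(17)] = ½[1.09861 + 2.83321] = 1.96591.
Running total after boundary: 32.8347.
Correction k=1: B_{2}/2! · (f^{(1)}(17) − f^{(1)}(3)) = 1/12 · (0.0588235 − 0.333333) = -0.0228758.
Running total after k=1: 32.8118.
Correction k=2: B_{4}/4! · (f^{(3)}(17) − f^{(3)}(3)) = −1/720 · (0.000407083 − 0.0740741) = 0.000102315.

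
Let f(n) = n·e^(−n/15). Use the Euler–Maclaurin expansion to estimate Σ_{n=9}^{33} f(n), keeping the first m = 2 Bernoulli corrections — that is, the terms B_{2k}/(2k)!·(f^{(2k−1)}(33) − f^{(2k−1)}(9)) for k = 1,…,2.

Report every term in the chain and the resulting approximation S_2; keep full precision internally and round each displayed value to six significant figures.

S_2 ≈ 122.062

The integral term ∫_9^33 x·e^(−x/15) dx = 117.794.
Endpoint term: (f(9) + f(33))/2 = (4.93930 + 3.65650)/2 = 4.29790.
So far: 122.092.
k=1: B_{2}/(2)! × [f^{(1)}(33) − f^{(1)}(9)] = 1/12 × (-0.132964 − 0.219525) = -0.0293740.
Partial sum through k=1: 122.062.
k=2: B_{4}/(4)! × [f^{(3)}(33) − f^{(3)}(9)] = −1/720 × (0.000393967 − 0.00585399) = 7.58337e-06.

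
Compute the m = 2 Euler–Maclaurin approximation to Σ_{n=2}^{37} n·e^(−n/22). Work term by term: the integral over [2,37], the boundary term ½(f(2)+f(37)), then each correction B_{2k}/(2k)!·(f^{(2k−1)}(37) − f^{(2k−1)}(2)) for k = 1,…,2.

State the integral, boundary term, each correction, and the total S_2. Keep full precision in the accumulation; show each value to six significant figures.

∫_2^37 x·e^(−x/22) dx evaluates to 240.643.
Boundary: ½(f(2) + f(37)) = ½(1.82620 + 6.88331) = 4.35476.
Running total after boundary: 244.998.
Order-1 term: 1/12 · (-0.126842 − 0.830092) = -0.0797445.
Partial sum through k=1: 244.918.
Order-2 term: −1/720 · (0.000506670 − 0.00548821) = 6.91880e-06.

S_2 ≈ 244.918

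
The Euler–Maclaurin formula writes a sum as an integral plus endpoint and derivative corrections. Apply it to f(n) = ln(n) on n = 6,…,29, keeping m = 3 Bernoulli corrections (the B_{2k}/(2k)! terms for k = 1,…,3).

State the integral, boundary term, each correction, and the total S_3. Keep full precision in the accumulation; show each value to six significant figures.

S_3 ≈ 66.4695

The integral term ∫_6^29 ln(x) dx = 63.9010.
Boundary: ½(f(6) + f(29)) = ½(1.79176 + 3.36730) = 2.57953.
Running total after boundary: 66.4805.
Order-1 term: 1/12 · (0.0344828 − 0.166667) = -0.0110153.
Running total after k=1: 66.4695.
Order-2 term: −1/720 · (8.20042e-05 − 0.00925926) = 1.27462e-05.
Running total after k=2: 66.4695.
Order-3 term: 1/30240 · (1.17010e-06 − 0.00308642) = -1.02025e-07.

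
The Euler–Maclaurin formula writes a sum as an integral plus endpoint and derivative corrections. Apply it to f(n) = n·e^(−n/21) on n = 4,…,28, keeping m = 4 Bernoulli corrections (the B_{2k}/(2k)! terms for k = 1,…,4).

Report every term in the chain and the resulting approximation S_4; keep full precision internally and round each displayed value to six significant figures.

Integral: ∫_4^28 x·e^(−x/21) dx = 162.705.
½[f(4) + f(28)] = ½[3.30626 + 7.38072] = 5.34349.
Running total after boundary: 168.049.
Correction k=1: B_{2}/2! · (f^{(1)}(28) − f^{(1)}(4)) = 1/12 · (-0.0878657 − 0.669124) = -0.0630825.
After k=1: 167.986.
Correction k=2: B_{4}/4! · (f^{(3)}(28) − f^{(3)}(4)) = −1/720 · (0.000996210 − 0.00526588) = 5.93010e-06.
After k=2: 167.986.
Correction k=3: B_{6}/6! · (f^{(5)}(28) − f^{(5)}(4)) = 1/30240 · (4.96975e-06 − 2.04410e-05) = -5.11615e-10.
After k=3: 167.986.
Correction k=4: B_{8}/8! · (f^{(7)}(28) − f^{(7)}(4)) = −1/1209600 · (1.74162e-08 − 6.56263e-08) = 3.98563e-14.

S_4 ≈ 167.986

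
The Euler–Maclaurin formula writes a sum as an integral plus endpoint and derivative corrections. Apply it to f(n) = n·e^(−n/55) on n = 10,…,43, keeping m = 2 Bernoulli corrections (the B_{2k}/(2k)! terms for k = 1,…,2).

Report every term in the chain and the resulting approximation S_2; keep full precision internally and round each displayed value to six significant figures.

S_2 ≈ 528.305

∫_10^43 x·e^(−x/55) dx evaluates to 514.347.
Endpoint term: (f(10) + f(43))/2 = (8.33753 + 19.6757)/2 = 14.0066.
Integral + boundary = 528.353.
Order-1 term: 1/12 · (0.0998342 − 0.682161) = -0.0485273.
Running total after k=1: 528.305.
Order-2 term: −1/720 · (0.000335531 − 0.000776750) = 6.12804e-07.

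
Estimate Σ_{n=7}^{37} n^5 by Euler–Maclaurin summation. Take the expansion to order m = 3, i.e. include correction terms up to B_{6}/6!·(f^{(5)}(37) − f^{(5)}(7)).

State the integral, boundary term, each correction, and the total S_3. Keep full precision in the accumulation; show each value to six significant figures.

S_3 ≈ 4.63062e+08

∫_7^37 x^5 dx evaluates to 4.27601e+08.
Boundary: ½(f(7) + f(37)) = ½(16807.0 + 6.93440e+07) = 3.46804e+07.
Integral + boundary = 4.62282e+08.
k=1: B_{2}/(2)! × [f^{(1)}(37) − f^{(1)}(7)] = 1/12 × (9.37080e+06 − 12005.0) = 779900.
Running total after k=1: 4.63062e+08.
k=2: B_{4}/(4)! × [f^{(3)}(37) − f^{(3)}(7)] = −1/720 × (82140.0 − 2940.00) = -110.000.
Running total after k=2: 4.63062e+08.
k=3: B_{6}/(6)! × [f^{(5)}(37) − f^{(5)}(7)] = 1/30240 × (120.000 − 120.000) = 0.00000.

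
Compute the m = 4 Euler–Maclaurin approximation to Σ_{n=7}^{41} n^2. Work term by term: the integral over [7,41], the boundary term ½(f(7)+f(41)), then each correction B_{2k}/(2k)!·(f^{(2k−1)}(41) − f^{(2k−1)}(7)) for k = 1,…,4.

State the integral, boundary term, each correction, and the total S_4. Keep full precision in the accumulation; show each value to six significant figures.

S_4 ≈ 23730.0

∫_7^41 x^2 dx evaluates to 22859.3.
½[f(7) + f(41)] = ½[49.0000 + 1681.00] = 865.000.
Running total after boundary: 23724.3.
Order-1 term: 1/12 · (82.0000 − 14.0000) = 5.66667.
Running total after k=1: 23730.0.
Order-2 term: −1/720 · (0.00000 − 0.00000) = 0.00000.
Running total after k=2: 23730.0.
Order-3 term: 1/30240 · (0.00000 − 0.00000) = 0.00000.
Running total after k=3: 23730.0.
Order-4 term: −1/1209600 · (0.00000 − 0.00000) = 0.00000.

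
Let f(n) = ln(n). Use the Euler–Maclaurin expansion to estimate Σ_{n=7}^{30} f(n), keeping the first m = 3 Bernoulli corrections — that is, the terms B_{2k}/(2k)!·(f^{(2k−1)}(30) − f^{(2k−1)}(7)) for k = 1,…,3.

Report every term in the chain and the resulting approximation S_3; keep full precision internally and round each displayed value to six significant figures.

S_3 ≈ 68.0790

Integral: ∫_7^30 ln(x) dx = 65.4146.
Boundary: ½(f(7) + f(30)) = ½(1.94591 + 3.40120) = 2.67355.
Integral + boundary = 68.0881.
k=1: B_{2}/(2)! × [f^{(1)}(30) − f^{(1)}(7)] = 1/12 × (0.0333333 − 0.142857) = -0.00912698.
Running total after k=1: 68.0790.
k=2: B_{4}/(4)! × [f^{(3)}(30) − f^{(3)}(7)] = −1/720 × (7.40741e-05 − 0.00583090) = 7.99560e-06.
Running total after k=2: 68.0790.
k=3: B_{6}/(6)! × [f^{(5)}(30) − f^{(5)}(7)] = 1/30240 × (9.87654e-07 − 0.00142798) = -4.71888e-08.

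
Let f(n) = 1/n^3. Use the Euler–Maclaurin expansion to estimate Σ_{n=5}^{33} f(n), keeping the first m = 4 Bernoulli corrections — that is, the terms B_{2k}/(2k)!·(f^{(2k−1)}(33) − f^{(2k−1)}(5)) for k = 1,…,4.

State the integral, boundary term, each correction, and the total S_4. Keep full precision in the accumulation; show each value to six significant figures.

S_4 ≈ 0.0239494

The integral term ∫_5^33 1/x^3 dx = 0.0195409.
Endpoint term: (f(5) + f(33))/2 = (0.00800000 + 2.78265e-05)/2 = 0.00401391.
Running total after boundary: 0.0235548.
Correction k=1: B_{2}/2! · (f^{(1)}(33) − f^{(1)}(5)) = 1/12 · (-2.52968e-06 − (-0.00480000)) = 0.000399789.
Partial sum through k=1: 0.0239546.
Correction k=2: B_{4}/4! · (f^{(3)}(33) − f^{(3)}(5)) = −1/720 · (-4.64588e-08 − (-0.00384000)) = -5.33327e-06.
Partial sum through k=2: 0.0239492.
Correction k=3: B_{6}/6! · (f^{(5)}(33) − f^{(5)}(5)) = 1/30240 · (-1.79180e-09 − (-0.00645120)) = 2.13333e-07.
Partial sum through k=3: 0.0239494.
Correction k=4: B_{8}/8! · (f^{(7)}(33) − f^{(7)}(5)) = −1/1209600 · (-1.18466e-10 − (-0.0185795)) = -1.53600e-08.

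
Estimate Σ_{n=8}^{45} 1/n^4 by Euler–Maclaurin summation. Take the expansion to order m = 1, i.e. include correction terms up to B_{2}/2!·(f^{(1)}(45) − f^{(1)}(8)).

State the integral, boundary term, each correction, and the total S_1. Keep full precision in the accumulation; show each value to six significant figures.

∫_8^45 1/x^4 dx evaluates to 0.000647384.
Endpoint term: (f(8) + f(45))/2 = (0.000244141 + 2.43865e-07)/2 = 0.000122192.
Running total after boundary: 0.000769576.
Order-1 term: 1/12 · (-2.16769e-08 − (-0.000122070)) = 1.01707e-05.

S_1 ≈ 0.000779747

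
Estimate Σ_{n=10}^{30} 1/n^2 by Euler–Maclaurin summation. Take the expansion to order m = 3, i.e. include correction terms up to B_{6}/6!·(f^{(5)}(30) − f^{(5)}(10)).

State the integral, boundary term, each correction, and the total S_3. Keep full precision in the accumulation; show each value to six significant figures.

S_3 ≈ 0.0723824

∫_10^30 1/x^2 dx evaluates to 0.0666667.
Boundary: ½(f(10) + f(30)) = ½(0.0100000 + 0.00111111) = 0.00555556.
Integral + boundary = 0.0722222.
Order-1 term: 1/12 · (-7.40741e-05 − (-0.00200000)) = 0.000160494.
Running total after k=1: 0.0723827.
Order-2 term: −1/720 · (-9.87654e-07 − (-0.000240000)) = -3.31962e-07.
Running total after k=2: 0.0723824.
Order-3 term: 1/30240 · (-3.29218e-08 − (-7.20000e-05)) = 2.37986e-09.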